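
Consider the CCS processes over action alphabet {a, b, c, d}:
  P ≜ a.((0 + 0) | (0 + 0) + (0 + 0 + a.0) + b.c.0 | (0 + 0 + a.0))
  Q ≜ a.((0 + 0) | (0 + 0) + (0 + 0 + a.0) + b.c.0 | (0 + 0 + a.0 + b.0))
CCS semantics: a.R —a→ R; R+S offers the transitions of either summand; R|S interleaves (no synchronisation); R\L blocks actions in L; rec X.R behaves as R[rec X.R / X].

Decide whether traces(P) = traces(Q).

LTS(P): 8 reachable states
  s0 = a.((0 + 0) | (0 + 0) + (0 + 0 + a.0) + b.c.0 | (0 + 0 + a.0)) ⊢ ··a··> s1
  s1 = (0 + 0) | (0 + 0) + (0 + 0 + a.0) + b.c.0 | (0 + 0 + a.0) ⊢ ··a··> s2, ··a··> s3, ··b··> s4
  s2 = 0 ⊢ ∅
  s3 = b.c.0 | 0 ⊢ ··b··> s5
  s4 = c.0 | (0 + 0 + a.0) ⊢ ··a··> s5, ··c··> s6
  s5 = c.0 | 0 ⊢ ··c··> s7
  s6 = 0 | (0 + 0 + a.0) ⊢ ··a··> s7
  s7 = 0 | 0 ⊢ ∅
LTS(Q): 8 reachable states
  t0 = a.((0 + 0) | (0 + 0) + (0 + 0 + a.0) + b.c.0 | (0 + 0 + a.0 + b.0)) ⊢ ··a··> t1
  t1 = (0 + 0) | (0 + 0) + (0 + 0 + a.0) + b.c.0 | (0 + 0 + a.0 + b.0) ⊢ ··a··> t2, ··a··> t3, ··b··> t3, ··b··> t4
  t2 = 0 ⊢ ∅
  t3 = b.c.0 | 0 ⊢ ··b··> t5
  t4 = c.0 | (0 + 0 + a.0 + b.0) ⊢ ··a··> t5, ··b··> t5, ··c··> t6
  t5 = c.0 | 0 ⊢ ··c··> t7
  t6 = 0 | (0 + 0 + a.0 + b.0) ⊢ ··a··> t7, ··b··> t7
  t7 = 0 | 0 ⊢ ∅
Executing abb from Q (initial set {t0}):
  [1] a ⇒ {t1}
  [2] b ⇒ {t3, t4}
  [3] b ⇒ {t5}
  — Q admits the full trace.
Executing abb from P (initial set {s0}):
  [1] a ⇒ {s1}
  [2] b ⇒ {s4}
  [3] b ⇒ ∅ (P stuck)

NO — witness ⟨abb⟩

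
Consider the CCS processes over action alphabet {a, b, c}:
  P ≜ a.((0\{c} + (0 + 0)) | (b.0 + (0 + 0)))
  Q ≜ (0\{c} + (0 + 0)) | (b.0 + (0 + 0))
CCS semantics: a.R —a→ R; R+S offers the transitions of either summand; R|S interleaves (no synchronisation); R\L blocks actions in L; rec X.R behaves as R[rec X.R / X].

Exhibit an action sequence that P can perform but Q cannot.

a

P's transition system — 3 states:
  s0 = a.((0\{c} + (0 + 0)) | (b.0 + (0 + 0))) | =a=> s1
  s1 = (0\{c} + (0 + 0)) | (b.0 + (0 + 0)) | =b=> s2
  s2 = (0\{c} + (0 + 0)) | 0 | deadlocked
Q's transition system — 2 states:
  t0 = (0\{c} + (0 + 0)) | (b.0 + (0 + 0)) | =b=> t1
  t1 = (0\{c} + (0 + 0)) | 0 | deadlocked
Trace ⟨a⟩ through P, begin at {s0}:
  after a @ step 1: {s1}
  P completes σ.
Trace ⟨a⟩ through Q, begin at {t0}:
  after a @ step 1: no successor for Q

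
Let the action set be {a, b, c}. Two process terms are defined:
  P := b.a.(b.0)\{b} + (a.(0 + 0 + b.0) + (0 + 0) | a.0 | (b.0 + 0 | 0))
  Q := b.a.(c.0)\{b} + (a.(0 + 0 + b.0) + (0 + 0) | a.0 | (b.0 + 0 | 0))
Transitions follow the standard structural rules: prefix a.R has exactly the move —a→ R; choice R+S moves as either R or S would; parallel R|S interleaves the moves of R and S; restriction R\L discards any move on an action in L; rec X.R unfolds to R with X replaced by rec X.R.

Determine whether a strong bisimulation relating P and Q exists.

P's transition system — 8 states:
  m0 = b.a.(b.0)\{b} + (a.(0 + 0 + b.0) + (0 + 0) | a.0 | (b.0 + 0 | 0)) | -a-> m1, -a-> m2, -b-> m3, -b-> m4
  m1 = (0 + 0) | 0 | (b.0 + 0 | 0) | -b-> m5
  m2 = 0 + 0 + b.0 | -b-> m6
  m3 = (0 + 0) | a.0 | 0 | -a-> m5
  m4 = a.(b.0)\{b} | -a-> m7
  m5 = (0 + 0) | 0 | 0 | ·
  m6 = 0 | ·
  m7 = (b.0)\{b} | ·
Q's transition system — 9 states:
  n0 = b.a.(c.0)\{b} + (a.(0 + 0 + b.0) + (0 + 0) | a.0 | (b.0 + 0 | 0)) | -a-> n1, -a-> n2, -b-> n3, -b-> n4
  n1 = (0 + 0) | 0 | (b.0 + 0 | 0) | -b-> n5
  n2 = 0 + 0 + b.0 | -b-> n6
  n3 = (0 + 0) | a.0 | 0 | -a-> n5
  n4 = a.(c.0)\{b} | -a-> n7
  n5 = (0 + 0) | 0 | 0 | ·
  n6 = 0 | ·
  n7 = (c.0)\{b} | -c-> n8
  n8 = 0\{b} | ·
Bisimilarity quotient blocks:
  B0 = {m0}
  B1 = {m1, m2, n1, n2}
  B2 = {m5, m6, m7, n5, n6, n8}
  B3 = {m3, m4, n3}
  B4 = {n0}
  B5 = {n4}
  B6 = {n7}
m0 ∈ B0, n0 ∈ B4 → different blocks

P ≁ Q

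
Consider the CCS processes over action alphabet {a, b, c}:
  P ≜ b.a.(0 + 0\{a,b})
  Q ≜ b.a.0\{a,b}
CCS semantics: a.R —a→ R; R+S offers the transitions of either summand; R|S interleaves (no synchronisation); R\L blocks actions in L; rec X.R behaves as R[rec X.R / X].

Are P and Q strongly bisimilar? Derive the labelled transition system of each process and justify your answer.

bisimilar

Reachable graph of P (3 states):
  s0 = b.a.(0 + 0\{a,b}) ⊢ --b--▸ s1
  s1 = a.(0 + 0\{a,b}) ⊢ --a--▸ s2
  s2 = 0 + 0\{a,b} ⊢ (no moves)
Reachable graph of Q (3 states):
  t0 = b.a.0\{a,b} ⊢ --b--▸ t1
  t1 = a.0\{a,b} ⊢ --a--▸ t2
  t2 = 0\{a,b} ⊢ (no moves)
Partition-refinement fixed point:
  B0 = {s0, t0}
  B1 = {s1, t1}
  B2 = {s2, t2}
s0 ∈ B0, t0 ∈ B0 → same block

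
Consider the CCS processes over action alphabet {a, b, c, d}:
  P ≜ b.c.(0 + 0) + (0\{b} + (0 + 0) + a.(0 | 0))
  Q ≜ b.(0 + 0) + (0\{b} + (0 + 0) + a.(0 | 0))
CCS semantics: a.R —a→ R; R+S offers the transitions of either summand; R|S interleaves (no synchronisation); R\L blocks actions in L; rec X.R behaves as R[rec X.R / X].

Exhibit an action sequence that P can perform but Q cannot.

bc

LTS(P): 4 reachable states
  m0 = b.c.(0 + 0) + (0\{b} + (0 + 0) + a.(0 | 0)) | —a→ m1, —b→ m2
  m1 = 0 | 0 | stopped
  m2 = c.(0 + 0) | —c→ m3
  m3 = 0 + 0 | stopped
LTS(Q): 3 reachable states
  n0 = b.(0 + 0) + (0\{b} + (0 + 0) + a.(0 | 0)) | —a→ n1, —b→ n2
  n1 = 0 | 0 | stopped
  n2 = 0 + 0 | stopped
Executing bc from P (initial set {m0}):
  step 1 (b): {m2}
  step 2 (c): {m3}
  — P admits the full trace.
Executing bc from Q (initial set {n0}):
  step 1 (b): {n2}
  step 2 (c): ∅ (Q stuck)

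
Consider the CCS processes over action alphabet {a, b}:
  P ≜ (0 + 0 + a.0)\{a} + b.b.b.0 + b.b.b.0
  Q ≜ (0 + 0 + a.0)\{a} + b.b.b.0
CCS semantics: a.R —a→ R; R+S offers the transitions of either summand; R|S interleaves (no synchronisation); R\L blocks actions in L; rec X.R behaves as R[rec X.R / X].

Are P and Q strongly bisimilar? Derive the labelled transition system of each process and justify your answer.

P ~ Q

LTS(P): 4 reachable states
  u0 = (0 + 0 + a.0)\{a} + b.b.b.0 + b.b.b.0 → ··b··> u1
  u1 = b.b.0 → ··b··> u2
  u2 = b.0 → ··b··> u3
  u3 = 0 → ·
LTS(Q): 4 reachable states
  v0 = (0 + 0 + a.0)\{a} + b.b.b.0 → ··b··> v1
  v1 = b.b.0 → ··b··> v2
  v2 = b.0 → ··b··> v3
  v3 = 0 → ·
Partition-refinement fixed point:
  B0 = {u0, v0}
  B1 = {u1, v1}
  B2 = {u2, v2}
  B3 = {u3, v3}
u0 ∈ B0, v0 ∈ B0 → same block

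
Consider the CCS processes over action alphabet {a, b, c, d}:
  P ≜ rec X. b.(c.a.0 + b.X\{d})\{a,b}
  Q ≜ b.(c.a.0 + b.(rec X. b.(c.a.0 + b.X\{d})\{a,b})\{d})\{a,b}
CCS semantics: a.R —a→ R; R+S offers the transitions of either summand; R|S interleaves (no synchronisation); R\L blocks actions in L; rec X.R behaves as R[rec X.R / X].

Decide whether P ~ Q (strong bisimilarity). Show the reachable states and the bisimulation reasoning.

P ~ Q

P's transition system — 3 states:
  m0 = rec X. b.(c.a.0 + b.X\{d})\{a,b} → --b--▸ m1
  m1 = (c.a.0 + b.(rec X. b.(c.a.0 + b.X\{d})\{a,b})\{d})\{a,b} → --c--▸ m2
  m2 = (a.0)\{a,b} → (no moves)
Q's transition system — 3 states:
  n0 = b.(c.a.0 + b.(rec X. b.(c.a.0 + b.X\{d})\{a,b})\{d})\{a,b} → --b--▸ n1
  n1 = (c.a.0 + b.(rec X. b.(c.a.0 + b.X\{d})\{a,b})\{d})\{a,b} → --c--▸ n2
  n2 = (a.0)\{a,b} → (no moves)
Coarsest stable partition (strong bisimilarity classes):
  B0 = {m0, n0}
  B1 = {m1, n1}
  B2 = {m2, n2}
m0 ∈ B0, n0 ∈ B0 → same block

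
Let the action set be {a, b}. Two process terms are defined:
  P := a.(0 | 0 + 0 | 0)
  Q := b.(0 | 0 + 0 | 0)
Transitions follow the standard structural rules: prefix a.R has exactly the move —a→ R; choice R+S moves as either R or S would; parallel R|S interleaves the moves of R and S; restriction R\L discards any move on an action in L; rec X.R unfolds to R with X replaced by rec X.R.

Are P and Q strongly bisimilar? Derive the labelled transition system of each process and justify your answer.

Reachable graph of P (2 states):
  s0 = a.(0 | 0 + 0 | 0) ⊢ =a=> s1
  s1 = 0 | 0 + 0 | 0 ⊢ deadlocked
Reachable graph of Q (2 states):
  t0 = b.(0 | 0 + 0 | 0) ⊢ =b=> t1
  t1 = 0 | 0 + 0 | 0 ⊢ deadlocked
Coarsest stable partition (strong bisimilarity classes):
  B0 = {s0}
  B1 = {s1, t1}
  B2 = {t0}
s0 ∈ B0, t0 ∈ B2 → different blocks

NO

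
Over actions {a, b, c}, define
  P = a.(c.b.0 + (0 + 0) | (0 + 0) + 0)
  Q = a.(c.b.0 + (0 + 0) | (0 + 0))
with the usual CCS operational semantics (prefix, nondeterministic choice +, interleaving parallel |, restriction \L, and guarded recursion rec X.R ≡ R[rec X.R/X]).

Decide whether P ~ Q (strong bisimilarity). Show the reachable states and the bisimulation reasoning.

P's transition system — 4 states:
  m0 = a.(c.b.0 + (0 + 0) | (0 + 0) + 0) → —a→ m1
  m1 = c.b.0 + (0 + 0) | (0 + 0) + 0 → —c→ m2
  m2 = b.0 → —b→ m3
  m3 = 0 → stopped
Q's transition system — 4 states:
  n0 = a.(c.b.0 + (0 + 0) | (0 + 0)) → —a→ n1
  n1 = c.b.0 + (0 + 0) | (0 + 0) → —c→ n2
  n2 = b.0 → —b→ n3
  n3 = 0 → stopped
Bisimilarity quotient blocks:
  B0 = {m0, n0}
  B1 = {m1, n1}
  B2 = {m2, n2}
  B3 = {m3, n3}
m0 ∈ B0, n0 ∈ B0 → same block

YES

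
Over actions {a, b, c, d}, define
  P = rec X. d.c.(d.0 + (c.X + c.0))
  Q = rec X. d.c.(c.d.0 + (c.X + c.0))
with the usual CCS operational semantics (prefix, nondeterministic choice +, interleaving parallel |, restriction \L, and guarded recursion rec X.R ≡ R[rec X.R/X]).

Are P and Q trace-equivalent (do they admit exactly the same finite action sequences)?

trace-distinct — witness ⟨dcd⟩

Reachable graph of P (4 states):
  p0 = rec X. d.c.(d.0 + (c.X + c.0)) :: ··d··> p1
  p1 = c.(d.0 + (c.(rec X. d.c.(d.0 + (c.X + c.0))) + c.0)) :: ··c··> p2
  p2 = d.0 + (c.(rec X. d.c.(d.0 + (c.X + c.0))) + c.0) :: ··c··> p0, ··c··> p3, ··d··> p3
  p3 = 0 :: deadlocked
Reachable graph of Q (5 states):
  q0 = rec X. d.c.(c.d.0 + (c.X + c.0)) :: ··d··> q1
  q1 = c.(c.d.0 + (c.(rec X. d.c.(c.d.0 + (c.X + c.0))) + c.0)) :: ··c··> q2
  q2 = c.d.0 + (c.(rec X. d.c.(c.d.0 + (c.X + c.0))) + c.0) :: ··c··> q0, ··c··> q3, ··c··> q4
  q3 = 0 :: deadlocked
  q4 = d.0 :: ··d··> q3
Executing dcd from P (initial set {p0}):
  after d @ step 1: {p1}
  after c @ step 2: {p2}
  after d @ step 3: {p3}
  — P admits the full trace.
Executing dcd from Q (initial set {q0}):
  after d @ step 1: {q1}
  after c @ step 2: {q2}
  after d @ step 3: ∅ (Q stuck)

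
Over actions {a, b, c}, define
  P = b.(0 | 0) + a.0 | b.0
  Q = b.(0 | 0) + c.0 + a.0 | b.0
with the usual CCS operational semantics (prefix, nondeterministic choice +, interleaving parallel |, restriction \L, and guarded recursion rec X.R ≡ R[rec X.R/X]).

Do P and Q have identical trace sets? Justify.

trace-distinct — witness ⟨c⟩

LTS(P): 4 reachable states
  p0 = b.(0 | 0) + a.0 | b.0 | -a-> p1, -b-> p2, -b-> p3
  p1 = 0 | b.0 | -b-> p2
  p2 = 0 | 0 | (no moves)
  p3 = a.0 | 0 | -a-> p2
LTS(Q): 5 reachable states
  q0 = b.(0 | 0) + c.0 + a.0 | b.0 | -a-> q1, -b-> q2, -b-> q3, -c-> q4
  q1 = 0 | b.0 | -b-> q2
  q2 = 0 | 0 | (no moves)
  q3 = a.0 | 0 | -a-> q2
  q4 = 0 | (no moves)
Run σ = ⟨c⟩ on Q: start {q0}
  step 1 (c): {q4}
  ✓ Q
Run σ = ⟨c⟩ on P: start {p0}
  step 1 (c): ∅  — P cannot continue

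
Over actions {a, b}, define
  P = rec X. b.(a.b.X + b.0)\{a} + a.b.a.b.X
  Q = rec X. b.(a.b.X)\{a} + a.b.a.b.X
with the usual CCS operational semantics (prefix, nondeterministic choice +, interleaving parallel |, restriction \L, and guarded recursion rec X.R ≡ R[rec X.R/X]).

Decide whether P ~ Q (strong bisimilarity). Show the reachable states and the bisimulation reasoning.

NO

P's transition system — 6 states:
  m0 = rec X. b.(a.b.X + b.0)\{a} + a.b.a.b.X :: ··a··> m1, ··b··> m2
  m1 = b.a.b.(rec X. b.(a.b.X + b.0)\{a} + a.b.a.b.X) :: ··b··> m3
  m2 = (a.b.(rec X. b.(a.b.X + b.0)\{a} + a.b.a.b.X) + b.0)\{a} :: ··b··> m4
  m3 = a.b.(rec X. b.(a.b.X + b.0)\{a} + a.b.a.b.X) :: ··a··> m5
  m4 = 0\{a} :: ·
  m5 = b.(rec X. b.(a.b.X + b.0)\{a} + a.b.a.b.X) :: ··b··> m0
Q's transition system — 5 states:
  n0 = rec X. b.(a.b.X)\{a} + a.b.a.b.X :: ··a··> n1, ··b··> n2
  n1 = b.a.b.(rec X. b.(a.b.X)\{a} + a.b.a.b.X) :: ··b··> n3
  n2 = (a.b.(rec X. b.(a.b.X)\{a} + a.b.a.b.X))\{a} :: ·
  n3 = a.b.(rec X. b.(a.b.X)\{a} + a.b.a.b.X) :: ··a··> n4
  n4 = b.(rec X. b.(a.b.X)\{a} + a.b.a.b.X) :: ··b··> n0
Bisimilarity quotient blocks:
  B0 = {m0}
  B1 = {m1}
  B2 = {m3}
  B3 = {m5}
  B4 = {m2}
  B5 = {m4, n2}
  B6 = {n0}
  B7 = {n1}
  B8 = {n3}
  B9 = {n4}
m0 ∈ B0, n0 ∈ B6 → different blocks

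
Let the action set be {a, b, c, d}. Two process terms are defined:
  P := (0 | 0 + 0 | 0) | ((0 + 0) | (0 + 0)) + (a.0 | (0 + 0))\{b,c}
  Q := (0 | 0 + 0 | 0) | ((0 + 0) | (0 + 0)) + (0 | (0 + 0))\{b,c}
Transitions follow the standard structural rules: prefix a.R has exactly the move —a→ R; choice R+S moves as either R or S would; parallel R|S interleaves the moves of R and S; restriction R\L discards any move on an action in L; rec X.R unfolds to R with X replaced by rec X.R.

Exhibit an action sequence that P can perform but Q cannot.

a

Reachable graph of P (2 states):
  p0 = (0 | 0 + 0 | 0) | ((0 + 0) | (0 + 0)) + (a.0 | (0 + 0))\{b,c} | =a=> p1
  p1 = (0 | (0 + 0))\{b,c} | deadlocked
Reachable graph of Q (1 states):
  q0 = (0 | 0 + 0 | 0) | ((0 + 0) | (0 + 0)) + (0 | (0 + 0))\{b,c} | deadlocked
Executing a from P (initial set {p0}):
  step 1 (a): {p1}
  — P admits the full trace.
Executing a from Q (initial set {q0}):
  step 1 (a): ∅  — Q cannot continue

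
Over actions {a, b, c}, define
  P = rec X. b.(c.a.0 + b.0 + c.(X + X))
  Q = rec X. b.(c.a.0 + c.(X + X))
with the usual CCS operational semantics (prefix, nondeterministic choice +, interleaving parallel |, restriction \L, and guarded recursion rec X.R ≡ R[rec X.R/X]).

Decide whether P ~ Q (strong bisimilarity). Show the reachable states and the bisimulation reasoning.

Reachable graph of P (5 states):
  p0 = rec X. b.(c.a.0 + b.0 + c.(X + X)) → --b--▸ p1
  p1 = c.a.0 + b.0 + c.((rec X. b.(c.a.0 + b.0 + c.(X + X))) + (rec X. b.(c.a.0 + b.0 + c.(X + X)))) → --b--▸ p2, --c--▸ p3, --c--▸ p4
  p2 = 0 → (no moves)
  p3 = (rec X. b.(c.a.0 + b.0 + c.(X + X))) + (rec X. b.(c.a.0 + b.0 + c.(X + X))) → --b--▸ p1
  p4 = a.0 → --a--▸ p2
Reachable graph of Q (5 states):
  q0 = rec X. b.(c.a.0 + c.(X + X)) → --b--▸ q1
  q1 = c.a.0 + c.((rec X. b.(c.a.0 + c.(X + X))) + (rec X. b.(c.a.0 + c.(X + X)))) → --c--▸ q2, --c--▸ q3
  q2 = (rec X. b.(c.a.0 + c.(X + X))) + (rec X. b.(c.a.0 + c.(X + X))) → --b--▸ q1
  q3 = a.0 → --a--▸ q4
  q4 = 0 → (no moves)
Bisimilarity quotient blocks:
  B0 = {p0, p3}
  B1 = {p1}
  B2 = {p4, q3}
  B3 = {p2, q4}
  B4 = {q0, q2}
  B5 = {q1}
p0 ∈ B0, q0 ∈ B4 → different blocks

NO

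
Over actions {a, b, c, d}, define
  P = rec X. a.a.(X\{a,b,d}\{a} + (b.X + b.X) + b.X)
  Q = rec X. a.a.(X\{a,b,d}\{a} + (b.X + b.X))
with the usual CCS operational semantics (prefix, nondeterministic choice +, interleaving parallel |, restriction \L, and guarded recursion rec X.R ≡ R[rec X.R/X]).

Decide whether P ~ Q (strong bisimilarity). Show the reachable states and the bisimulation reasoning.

P ~ Q

LTS(P): 3 reachable states
  u0 = rec X. a.a.(X\{a,b,d}\{a} + (b.X + b.X) + b.X) :: =a=> u1
  u1 = a.((rec X. a.a.(X\{a,b,d}\{a} + (b.X + b.X) + b.X))\{a,b,d}\{a} + (b.(rec X. a.a.(X\{a,b,d}\{a} + (b.X + b.X) + b.X)) + b.(rec X. a.a.(X\{a,b,d}\{a} + (b.X + b.X) + b.X))) + b.(rec X. a.a.(X\{a,b,d}\{a} + (b.X + b.X) + b.X))) :: =a=> u2
  u2 = (rec X. a.a.(X\{a,b,d}\{a} + (b.X + b.X) + b.X))\{a,b,d}\{a} + (b.(rec X. a.a.(X\{a,b,d}\{a} + (b.X + b.X) + b.X)) + b.(rec X. a.a.(X\{a,b,d}\{a} + (b.X + b.X) + b.X))) + b.(rec X. a.a.(X\{a,b,d}\{a} + (b.X + b.X) + b.X)) :: =b=> u0
LTS(Q): 3 reachable states
  v0 = rec X. a.a.(X\{a,b,d}\{a} + (b.X + b.X)) :: =a=> v1
  v1 = a.((rec X. a.a.(X\{a,b,d}\{a} + (b.X + b.X)))\{a,b,d}\{a} + (b.(rec X. a.a.(X\{a,b,d}\{a} + (b.X + b.X))) + b.(rec X. a.a.(X\{a,b,d}\{a} + (b.X + b.X))))) :: =a=> v2
  v2 = (rec X. a.a.(X\{a,b,d}\{a} + (b.X + b.X)))\{a,b,d}\{a} + (b.(rec X. a.a.(X\{a,b,d}\{a} + (b.X + b.X))) + b.(rec X. a.a.(X\{a,b,d}\{a} + (b.X + b.X)))) :: =b=> v0
Bisimilarity quotient blocks:
  B0 = {u0, v0}
  B1 = {u1, v1}
  B2 = {u2, v2}
u0 ∈ B0, v0 ∈ B0 → same block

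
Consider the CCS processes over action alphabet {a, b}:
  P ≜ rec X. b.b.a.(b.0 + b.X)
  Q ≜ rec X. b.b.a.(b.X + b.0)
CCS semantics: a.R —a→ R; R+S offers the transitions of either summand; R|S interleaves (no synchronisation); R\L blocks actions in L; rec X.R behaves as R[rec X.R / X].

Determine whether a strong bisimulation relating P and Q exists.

LTS(P): 5 reachable states
  s0 = rec X. b.b.a.(b.0 + b.X) :: ··b··> s1
  s1 = b.a.(b.0 + b.(rec X. b.b.a.(b.0 + b.X))) :: ··b··> s2
  s2 = a.(b.0 + b.(rec X. b.b.a.(b.0 + b.X))) :: ··a··> s3
  s3 = b.0 + b.(rec X. b.b.a.(b.0 + b.X)) :: ··b··> s0, ··b··> s4
  s4 = 0 :: (no moves)
LTS(Q): 5 reachable states
  t0 = rec X. b.b.a.(b.X + b.0) :: ··b··> t1
  t1 = b.a.(b.(rec X. b.b.a.(b.X + b.0)) + b.0) :: ··b··> t2
  t2 = a.(b.(rec X. b.b.a.(b.X + b.0)) + b.0) :: ··a··> t3
  t3 = b.(rec X. b.b.a.(b.X + b.0)) + b.0 :: ··b··> t0, ··b··> t4
  t4 = 0 :: (no moves)
Coarsest stable partition (strong bisimilarity classes):
  B0 = {s0, t0}
  B1 = {s1, t1}
  B2 = {s2, t2}
  B3 = {s3, t3}
  B4 = {s4, t4}
s0 ∈ B0, t0 ∈ B0 → same block

P ~ Q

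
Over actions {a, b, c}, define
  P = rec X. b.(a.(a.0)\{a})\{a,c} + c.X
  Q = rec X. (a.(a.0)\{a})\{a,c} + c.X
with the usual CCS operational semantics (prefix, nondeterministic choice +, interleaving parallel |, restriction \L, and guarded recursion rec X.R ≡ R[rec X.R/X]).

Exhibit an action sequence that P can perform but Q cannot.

P's transition system — 2 states:
  u0 = rec X. b.(a.(a.0)\{a})\{a,c} + c.X ⊢ -b-> u1, -c-> u0
  u1 = (a.(a.0)\{a})\{a,c} ⊢ stopped
Q's transition system — 1 states:
  v0 = rec X. (a.(a.0)\{a})\{a,c} + c.X ⊢ -c-> v0
Run σ = ⟨b⟩ on P: start {u0}
  [1] b ⇒ {u1}
  ✓ P
Run σ = ⟨b⟩ on Q: start {v0}
  [1] b ⇒ ∅  — Q cannot continue

b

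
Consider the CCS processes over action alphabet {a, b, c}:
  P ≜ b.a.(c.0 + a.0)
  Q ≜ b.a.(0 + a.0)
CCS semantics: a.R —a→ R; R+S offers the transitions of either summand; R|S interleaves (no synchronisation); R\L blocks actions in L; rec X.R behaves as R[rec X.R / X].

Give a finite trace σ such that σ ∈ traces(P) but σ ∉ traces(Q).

P's transition system — 4 states:
  m0 = b.a.(c.0 + a.0) | --b--▸ m1
  m1 = a.(c.0 + a.0) | --a--▸ m2
  m2 = c.0 + a.0 | --a--▸ m3, --c--▸ m3
  m3 = 0 | ∅
Q's transition system — 4 states:
  n0 = b.a.(0 + a.0) | --b--▸ n1
  n1 = a.(0 + a.0) | --a--▸ n2
  n2 = 0 + a.0 | --a--▸ n3
  n3 = 0 | ∅
Trace ⟨bac⟩ through P, begin at {m0}:
  step 1 (b): {m1}
  step 2 (a): {m2}
  step 3 (c): {m3}
  P completes σ.
Trace ⟨bac⟩ through Q, begin at {n0}:
  step 1 (b): {n1}
  step 2 (a): {n2}
  step 3 (c): ∅  — Q cannot continue

bac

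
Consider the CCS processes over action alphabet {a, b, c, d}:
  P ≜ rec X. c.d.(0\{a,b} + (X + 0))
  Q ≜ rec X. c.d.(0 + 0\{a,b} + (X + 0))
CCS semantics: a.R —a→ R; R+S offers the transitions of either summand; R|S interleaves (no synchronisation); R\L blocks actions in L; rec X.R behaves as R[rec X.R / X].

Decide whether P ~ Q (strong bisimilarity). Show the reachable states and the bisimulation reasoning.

bisimilar

LTS(P): 3 reachable states
  s0 = rec X. c.d.(0\{a,b} + (X + 0)) ⊢ -c-> s1
  s1 = d.(0\{a,b} + ((rec X. c.d.(0\{a,b} + (X + 0))) + 0)) ⊢ -d-> s2
  s2 = 0\{a,b} + ((rec X. c.d.(0\{a,b} + (X + 0))) + 0) ⊢ -c-> s1
LTS(Q): 3 reachable states
  t0 = rec X. c.d.(0 + 0\{a,b} + (X + 0)) ⊢ -c-> t1
  t1 = d.(0 + 0\{a,b} + ((rec X. c.d.(0 + 0\{a,b} + (X + 0))) + 0)) ⊢ -d-> t2
  t2 = 0 + 0\{a,b} + ((rec X. c.d.(0 + 0\{a,b} + (X + 0))) + 0) ⊢ -c-> t1
Bisimilarity quotient blocks:
  B0 = {s0, s2, t0, t2}
  B1 = {s1, t1}
s0 ∈ B0, t0 ∈ B0 → same block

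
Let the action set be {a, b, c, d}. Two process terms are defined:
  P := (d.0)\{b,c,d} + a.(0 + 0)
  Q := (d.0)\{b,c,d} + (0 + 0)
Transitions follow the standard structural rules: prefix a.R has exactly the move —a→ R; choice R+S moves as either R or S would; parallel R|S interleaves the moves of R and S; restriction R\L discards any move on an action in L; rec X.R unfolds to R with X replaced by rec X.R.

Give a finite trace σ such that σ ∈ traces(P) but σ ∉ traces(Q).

a

Reachable graph of P (2 states):
  m0 = (d.0)\{b,c,d} + a.(0 + 0) has moves --a--▸ m1
  m1 = 0 + 0 has moves deadlocked
Reachable graph of Q (1 states):
  n0 = (d.0)\{b,c,d} + (0 + 0) has moves deadlocked
Run σ = ⟨a⟩ on P: start {m0}
  step 1 (a): {m1}
  P completes σ.
Run σ = ⟨a⟩ on Q: start {n0}
  step 1 (a): ∅ (Q stuck)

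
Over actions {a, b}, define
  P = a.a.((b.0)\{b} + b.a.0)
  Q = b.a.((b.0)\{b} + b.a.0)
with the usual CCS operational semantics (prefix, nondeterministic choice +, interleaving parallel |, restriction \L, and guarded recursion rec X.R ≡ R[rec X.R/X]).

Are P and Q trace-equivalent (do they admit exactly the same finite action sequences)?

trace-distinct — witness ⟨a⟩

LTS(P): 5 reachable states
  s0 = a.a.((b.0)\{b} + b.a.0) :: --a--▸ s1
  s1 = a.((b.0)\{b} + b.a.0) :: --a--▸ s2
  s2 = (b.0)\{b} + b.a.0 :: --b--▸ s3
  s3 = a.0 :: --a--▸ s4
  s4 = 0 :: ·
LTS(Q): 5 reachable states
  t0 = b.a.((b.0)\{b} + b.a.0) :: --b--▸ t1
  t1 = a.((b.0)\{b} + b.a.0) :: --a--▸ t2
  t2 = (b.0)\{b} + b.a.0 :: --b--▸ t3
  t3 = a.0 :: --a--▸ t4
  t4 = 0 :: ·
Trace ⟨a⟩ through P, begin at {s0}:
  step 1 (a): {s1}
  — P admits the full trace.
Trace ⟨a⟩ through Q, begin at {t0}:
  step 1 (a): ∅  — Q cannot continue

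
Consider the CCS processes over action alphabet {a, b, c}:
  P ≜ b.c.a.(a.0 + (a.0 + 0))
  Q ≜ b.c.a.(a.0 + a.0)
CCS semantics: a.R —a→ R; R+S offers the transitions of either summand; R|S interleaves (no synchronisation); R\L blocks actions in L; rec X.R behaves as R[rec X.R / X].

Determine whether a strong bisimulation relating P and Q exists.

P ~ Q

LTS(P): 5 reachable states
  s0 = b.c.a.(a.0 + (a.0 + 0)) :: --b--▸ s1
  s1 = c.a.(a.0 + (a.0 + 0)) :: --c--▸ s2
  s2 = a.(a.0 + (a.0 + 0)) :: --a--▸ s3
  s3 = a.0 + (a.0 + 0) :: --a--▸ s4
  s4 = 0 :: ∅
LTS(Q): 5 reachable states
  t0 = b.c.a.(a.0 + a.0) :: --b--▸ t1
  t1 = c.a.(a.0 + a.0) :: --c--▸ t2
  t2 = a.(a.0 + a.0) :: --a--▸ t3
  t3 = a.0 + a.0 :: --a--▸ t4
  t4 = 0 :: ∅
Partition-refinement fixed point:
  B0 = {s0, t0}
  B1 = {s1, t1}
  B2 = {s2, t2}
  B3 = {s3, t3}
  B4 = {s4, t4}
s0 ∈ B0, t0 ∈ B0 → same block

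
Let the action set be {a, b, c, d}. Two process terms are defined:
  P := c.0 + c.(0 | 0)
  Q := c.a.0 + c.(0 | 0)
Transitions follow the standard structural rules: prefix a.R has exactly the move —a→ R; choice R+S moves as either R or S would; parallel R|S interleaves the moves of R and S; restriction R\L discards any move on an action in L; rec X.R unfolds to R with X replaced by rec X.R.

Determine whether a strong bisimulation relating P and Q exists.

NO

LTS(P): 3 reachable states
  p0 = c.0 + c.(0 | 0) ⊢ -c-> p1, -c-> p2
  p1 = 0 ⊢ deadlocked
  p2 = 0 | 0 ⊢ deadlocked
LTS(Q): 4 reachable states
  q0 = c.a.0 + c.(0 | 0) ⊢ -c-> q1, -c-> q2
  q1 = 0 | 0 ⊢ deadlocked
  q2 = a.0 ⊢ -a-> q3
  q3 = 0 ⊢ deadlocked
Partition-refinement fixed point:
  B0 = {p0}
  B1 = {p1, p2, q1, q3}
  B2 = {q0}
  B3 = {q2}
p0 ∈ B0, q0 ∈ B2 → different blocks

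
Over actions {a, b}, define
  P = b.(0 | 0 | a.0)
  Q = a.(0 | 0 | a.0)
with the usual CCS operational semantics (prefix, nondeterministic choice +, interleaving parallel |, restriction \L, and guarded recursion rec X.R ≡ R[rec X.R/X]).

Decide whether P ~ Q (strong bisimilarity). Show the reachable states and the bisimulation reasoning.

not bisimilar

Reachable graph of P (3 states):
  s0 = b.(0 | 0 | a.0) has moves —b→ s1
  s1 = 0 | 0 | a.0 has moves —a→ s2
  s2 = 0 | 0 | 0 has moves stopped
Reachable graph of Q (3 states):
  t0 = a.(0 | 0 | a.0) has moves —a→ t1
  t1 = 0 | 0 | a.0 has moves —a→ t2
  t2 = 0 | 0 | 0 has moves stopped
Bisimilarity quotient blocks:
  B0 = {s0}
  B1 = {s1, t1}
  B2 = {s2, t2}
  B3 = {t0}
s0 ∈ B0, t0 ∈ B3 → different blocks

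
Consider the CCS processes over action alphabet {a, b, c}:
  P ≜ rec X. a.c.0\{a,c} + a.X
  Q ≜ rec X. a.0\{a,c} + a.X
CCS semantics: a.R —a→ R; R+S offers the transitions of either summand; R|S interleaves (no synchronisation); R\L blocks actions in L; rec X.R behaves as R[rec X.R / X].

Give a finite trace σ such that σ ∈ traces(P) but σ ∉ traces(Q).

LTS(P): 3 reachable states
  s0 = rec X. a.c.0\{a,c} + a.X has moves —a→ s0, —a→ s1
  s1 = c.0\{a,c} has moves —c→ s2
  s2 = 0\{a,c} has moves deadlocked
LTS(Q): 2 reachable states
  t0 = rec X. a.0\{a,c} + a.X has moves —a→ t0, —a→ t1
  t1 = 0\{a,c} has moves deadlocked
Run σ = ⟨ac⟩ on P: start {s0}
  step 1 (a): {s0, s1}
  step 2 (c): {s2}
  — P admits the full trace.
Run σ = ⟨ac⟩ on Q: start {t0}
  step 1 (a): {t0, t1}
  step 2 (c): no successor for Q

ac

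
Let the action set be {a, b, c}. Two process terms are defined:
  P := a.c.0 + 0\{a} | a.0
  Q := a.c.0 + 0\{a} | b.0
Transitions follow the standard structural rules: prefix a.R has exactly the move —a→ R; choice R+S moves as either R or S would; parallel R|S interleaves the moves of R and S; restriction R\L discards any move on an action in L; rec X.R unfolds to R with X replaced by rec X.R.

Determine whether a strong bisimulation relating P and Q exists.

P ≁ Q

Reachable graph of P (4 states):
  s0 = a.c.0 + 0\{a} | a.0 | =a=> s1, =a=> s2
  s1 = 0\{a} | 0 | deadlocked
  s2 = c.0 | =c=> s3
  s3 = 0 | deadlocked
Reachable graph of Q (4 states):
  t0 = a.c.0 + 0\{a} | b.0 | =a=> t1, =b=> t2
  t1 = c.0 | =c=> t3
  t2 = 0\{a} | 0 | deadlocked
  t3 = 0 | deadlocked
Bisimilarity quotient blocks:
  B0 = {s0}
  B1 = {s1, s3, t2, t3}
  B2 = {s2, t1}
  B3 = {t0}
s0 ∈ B0, t0 ∈ B3 → different blocks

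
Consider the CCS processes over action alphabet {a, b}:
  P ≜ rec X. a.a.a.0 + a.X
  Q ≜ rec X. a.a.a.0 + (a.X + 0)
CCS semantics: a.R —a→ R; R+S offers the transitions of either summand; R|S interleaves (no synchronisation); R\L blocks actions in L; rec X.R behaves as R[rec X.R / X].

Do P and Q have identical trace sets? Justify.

traces(P) = traces(Q)

Reachable graph of P (4 states):
  p0 = rec X. a.a.a.0 + a.X | --a--▸ p0, --a--▸ p1
  p1 = a.a.0 | --a--▸ p2
  p2 = a.0 | --a--▸ p3
  p3 = 0 | ∅
Reachable graph of Q (4 states):
  q0 = rec X. a.a.a.0 + (a.X + 0) | --a--▸ q0, --a--▸ q1
  q1 = a.a.0 | --a--▸ q2
  q2 = a.0 | --a--▸ q3
  q3 = 0 | ∅
Coarsest stable partition (strong bisimilarity classes):
  B0 = {p0, q0}
  B1 = {p1, q1}
  B2 = {p2, q2}
  B3 = {p3, q3}
p0 ∈ B0, q0 ∈ B0 → same block
Bisimilar ⇒ trace-equivalent.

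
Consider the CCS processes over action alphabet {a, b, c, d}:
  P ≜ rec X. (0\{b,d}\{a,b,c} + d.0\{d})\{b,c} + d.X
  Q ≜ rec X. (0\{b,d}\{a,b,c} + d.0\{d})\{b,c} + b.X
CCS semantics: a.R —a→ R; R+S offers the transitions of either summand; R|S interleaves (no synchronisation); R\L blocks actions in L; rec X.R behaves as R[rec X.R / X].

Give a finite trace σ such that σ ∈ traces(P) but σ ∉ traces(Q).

P's transition system — 2 states:
  m0 = rec X. (0\{b,d}\{a,b,c} + d.0\{d})\{b,c} + d.X | —d→ m0, —d→ m1
  m1 = 0\{d}\{b,c} | ∅
Q's transition system — 2 states:
  n0 = rec X. (0\{b,d}\{a,b,c} + d.0\{d})\{b,c} + b.X | —b→ n0, —d→ n1
  n1 = 0\{d}\{b,c} | ∅
Trace ⟨dd⟩ through P, begin at {m0}:
  step 1 (d): {m0, m1}
  step 2 (d): {m0, m1}
  ✓ P
Trace ⟨dd⟩ through Q, begin at {n0}:
  step 1 (d): {n1}
  step 2 (d): ∅  — Q cannot continue

dd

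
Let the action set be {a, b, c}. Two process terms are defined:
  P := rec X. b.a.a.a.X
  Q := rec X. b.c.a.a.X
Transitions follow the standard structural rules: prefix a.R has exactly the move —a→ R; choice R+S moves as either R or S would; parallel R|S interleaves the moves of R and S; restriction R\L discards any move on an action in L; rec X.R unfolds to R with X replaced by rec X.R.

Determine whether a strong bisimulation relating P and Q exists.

not bisimilar

P's transition system — 4 states:
  s0 = rec X. b.a.a.a.X → =b=> s1
  s1 = a.a.a.(rec X. b.a.a.a.X) → =a=> s2
  s2 = a.a.(rec X. b.a.a.a.X) → =a=> s3
  s3 = a.(rec X. b.a.a.a.X) → =a=> s0
Q's transition system — 4 states:
  t0 = rec X. b.c.a.a.X → =b=> t1
  t1 = c.a.a.(rec X. b.c.a.a.X) → =c=> t2
  t2 = a.a.(rec X. b.c.a.a.X) → =a=> t3
  t3 = a.(rec X. b.c.a.a.X) → =a=> t0
Bisimilarity quotient blocks:
  B0 = {s0}
  B1 = {s1}
  B2 = {s2}
  B3 = {s3}
  B4 = {t0}
  B5 = {t1}
  B6 = {t2}
  B7 = {t3}
s0 ∈ B0, t0 ∈ B4 → different blocks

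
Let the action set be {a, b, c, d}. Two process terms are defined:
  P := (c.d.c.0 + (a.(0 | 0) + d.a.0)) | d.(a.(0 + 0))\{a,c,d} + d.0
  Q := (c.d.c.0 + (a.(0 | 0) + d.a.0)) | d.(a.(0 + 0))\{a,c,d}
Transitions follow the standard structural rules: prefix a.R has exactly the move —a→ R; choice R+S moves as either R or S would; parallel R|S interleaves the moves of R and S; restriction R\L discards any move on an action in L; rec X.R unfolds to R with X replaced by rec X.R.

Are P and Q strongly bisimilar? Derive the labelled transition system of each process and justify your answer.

not bisimilar

P's transition system — 13 states:
  m0 = (c.d.c.0 + (a.(0 | 0) + d.a.0)) | d.(a.(0 + 0))\{a,c,d} + d.0 → -a-> m1, -c-> m2, -d-> m3, -d-> m4, -d-> m5
  m1 = 0 | 0 | d.(a.(0 + 0))\{a,c,d} → -d-> m6
  m2 = d.c.0 | d.(a.(0 + 0))\{a,c,d} → -d-> m7, -d-> m8
  m3 = (c.d.c.0 + (a.(0 | 0) + d.a.0)) | (a.(0 + 0))\{a,c,d} → -a-> m6, -c-> m8, -d-> m9
  m4 = 0 → deadlocked
  m5 = a.0 | d.(a.(0 + 0))\{a,c,d} → -a-> m10, -d-> m9
  m6 = 0 | 0 | (a.(0 + 0))\{a,c,d} → deadlocked
  m7 = c.0 | d.(a.(0 + 0))\{a,c,d} → -c-> m10, -d-> m11
  m8 = d.c.0 | (a.(0 + 0))\{a,c,d} → -d-> m11
  m9 = a.0 | (a.(0 + 0))\{a,c,d} → -a-> m12
  m10 = 0 | d.(a.(0 + 0))\{a,c,d} → -d-> m12
  m11 = c.0 | (a.(0 + 0))\{a,c,d} → -c-> m12
  m12 = 0 | (a.(0 + 0))\{a,c,d} → deadlocked
Q's transition system — 12 states:
  n0 = (c.d.c.0 + (a.(0 | 0) + d.a.0)) | d.(a.(0 + 0))\{a,c,d} → -a-> n1, -c-> n2, -d-> n3, -d-> n4
  n1 = 0 | 0 | d.(a.(0 + 0))\{a,c,d} → -d-> n5
  n2 = d.c.0 | d.(a.(0 + 0))\{a,c,d} → -d-> n6, -d-> n7
  n3 = (c.d.c.0 + (a.(0 | 0) + d.a.0)) | (a.(0 + 0))\{a,c,d} → -a-> n5, -c-> n7, -d-> n8
  n4 = a.0 | d.(a.(0 + 0))\{a,c,d} → -a-> n9, -d-> n8
  n5 = 0 | 0 | (a.(0 + 0))\{a,c,d} → deadlocked
  n6 = c.0 | d.(a.(0 + 0))\{a,c,d} → -c-> n9, -d-> n10
  n7 = d.c.0 | (a.(0 + 0))\{a,c,d} → -d-> n10
  n8 = a.0 | (a.(0 + 0))\{a,c,d} → -a-> n11
  n9 = 0 | d.(a.(0 + 0))\{a,c,d} → -d-> n11
  n10 = c.0 | (a.(0 + 0))\{a,c,d} → -c-> n11
  n11 = 0 | (a.(0 + 0))\{a,c,d} → deadlocked
Bisimilarity quotient blocks:
  B0 = {m0}
  B1 = {m12, m4, m6, n11, n5}
  B2 = {m1, m10, n1, n9}
  B3 = {m2, n2}
  B4 = {m7, n6}
  B5 = {m11, n10}
  B6 = {m8, n7}
  B7 = {m5, n4}
  B8 = {m9, n8}
  B9 = {m3, n3}
  B10 = {n0}
m0 ∈ B0, n0 ∈ B10 → different blocks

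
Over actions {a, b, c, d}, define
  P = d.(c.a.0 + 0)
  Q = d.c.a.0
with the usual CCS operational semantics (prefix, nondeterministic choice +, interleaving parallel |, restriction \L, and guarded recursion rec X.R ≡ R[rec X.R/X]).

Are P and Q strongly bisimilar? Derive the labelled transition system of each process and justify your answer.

LTS(P): 4 reachable states
  s0 = d.(c.a.0 + 0) ⊢ -d-> s1
  s1 = c.a.0 + 0 ⊢ -c-> s2
  s2 = a.0 ⊢ -a-> s3
  s3 = 0 ⊢ stopped
LTS(Q): 4 reachable states
  t0 = d.c.a.0 ⊢ -d-> t1
  t1 = c.a.0 ⊢ -c-> t2
  t2 = a.0 ⊢ -a-> t3
  t3 = 0 ⊢ stopped
Partition-refinement fixed point:
  B0 = {s0, t0}
  B1 = {s1, t1}
  B2 = {s2, t2}
  B3 = {s3, t3}
s0 ∈ B0, t0 ∈ B0 → same block

bisimilar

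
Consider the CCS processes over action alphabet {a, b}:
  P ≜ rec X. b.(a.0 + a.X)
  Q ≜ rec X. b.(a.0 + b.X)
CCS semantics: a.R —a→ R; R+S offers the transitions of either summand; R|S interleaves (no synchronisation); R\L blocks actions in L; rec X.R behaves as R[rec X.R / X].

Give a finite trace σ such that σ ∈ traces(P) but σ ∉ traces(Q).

bab

P's transition system — 3 states:
  p0 = rec X. b.(a.0 + a.X) → --b--▸ p1
  p1 = a.0 + a.(rec X. b.(a.0 + a.X)) → --a--▸ p0, --a--▸ p2
  p2 = 0 → ∅
Q's transition system — 3 states:
  q0 = rec X. b.(a.0 + b.X) → --b--▸ q1
  q1 = a.0 + b.(rec X. b.(a.0 + b.X)) → --a--▸ q2, --b--▸ q0
  q2 = 0 → ∅
Trace ⟨bab⟩ through P, begin at {p0}:
  [1] b ⇒ {p1}
  [2] a ⇒ {p0, p2}
  [3] b ⇒ {p1}
  P completes σ.
Trace ⟨bab⟩ through Q, begin at {q0}:
  [1] b ⇒ {q1}
  [2] a ⇒ {q2}
  [3] b ⇒ ∅ (Q stuck)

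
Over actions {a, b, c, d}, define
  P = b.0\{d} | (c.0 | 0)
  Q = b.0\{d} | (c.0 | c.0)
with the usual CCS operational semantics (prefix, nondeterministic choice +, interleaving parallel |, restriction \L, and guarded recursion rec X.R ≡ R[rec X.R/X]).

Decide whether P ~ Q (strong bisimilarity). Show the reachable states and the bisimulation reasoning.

P's transition system — 4 states:
  s0 = b.0\{d} | (c.0 | 0) → -b-> s1, -c-> s2
  s1 = 0\{d} | (c.0 | 0) → -c-> s3
  s2 = b.0\{d} | (0 | 0) → -b-> s3
  s3 = 0\{d} | (0 | 0) → deadlocked
Q's transition system — 8 states:
  t0 = b.0\{d} | (c.0 | c.0) → -b-> t1, -c-> t2, -c-> t3
  t1 = 0\{d} | (c.0 | c.0) → -c-> t4, -c-> t5
  t2 = b.0\{d} | (0 | c.0) → -b-> t4, -c-> t6
  t3 = b.0\{d} | (c.0 | 0) → -b-> t5, -c-> t6
  t4 = 0\{d} | (0 | c.0) → -c-> t7
  t5 = 0\{d} | (c.0 | 0) → -c-> t7
  t6 = b.0\{d} | (0 | 0) → -b-> t7
  t7 = 0\{d} | (0 | 0) → deadlocked
Bisimilarity quotient blocks:
  B0 = {s0, t2, t3}
  B1 = {s1, t4, t5}
  B2 = {s3, t7}
  B3 = {s2, t6}
  B4 = {t0}
  B5 = {t1}
s0 ∈ B0, t0 ∈ B4 → different blocks

NO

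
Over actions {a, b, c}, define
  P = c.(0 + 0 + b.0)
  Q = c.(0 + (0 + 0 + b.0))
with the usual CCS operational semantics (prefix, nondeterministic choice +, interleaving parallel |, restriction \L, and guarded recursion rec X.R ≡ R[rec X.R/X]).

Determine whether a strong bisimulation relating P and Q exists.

P ~ Q

Reachable graph of P (3 states):
  s0 = c.(0 + 0 + b.0) :: —c→ s1
  s1 = 0 + 0 + b.0 :: —b→ s2
  s2 = 0 :: deadlocked
Reachable graph of Q (3 states):
  t0 = c.(0 + (0 + 0 + b.0)) :: —c→ t1
  t1 = 0 + (0 + 0 + b.0) :: —b→ t2
  t2 = 0 :: deadlocked
Bisimilarity quotient blocks:
  B0 = {s0, t0}
  B1 = {s1, t1}
  B2 = {s2, t2}
s0 ∈ B0, t0 ∈ B0 → same block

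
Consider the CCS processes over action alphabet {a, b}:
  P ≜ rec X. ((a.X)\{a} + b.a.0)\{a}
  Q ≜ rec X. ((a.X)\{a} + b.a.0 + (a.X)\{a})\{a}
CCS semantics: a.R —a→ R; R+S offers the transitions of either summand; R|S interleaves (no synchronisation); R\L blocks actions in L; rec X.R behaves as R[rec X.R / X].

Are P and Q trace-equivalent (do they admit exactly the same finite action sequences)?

traces(P) = traces(Q)

P's transition system — 2 states:
  p0 = rec X. ((a.X)\{a} + b.a.0)\{a} → ··b··> p1
  p1 = (a.0)\{a} → stopped
Q's transition system — 2 states:
  q0 = rec X. ((a.X)\{a} + b.a.0 + (a.X)\{a})\{a} → ··b··> q1
  q1 = (a.0)\{a} → stopped
Partition-refinement fixed point:
  B0 = {p0, q0}
  B1 = {p1, q1}
p0 ∈ B0, q0 ∈ B0 → same block
Bisimilar ⇒ trace-equivalent.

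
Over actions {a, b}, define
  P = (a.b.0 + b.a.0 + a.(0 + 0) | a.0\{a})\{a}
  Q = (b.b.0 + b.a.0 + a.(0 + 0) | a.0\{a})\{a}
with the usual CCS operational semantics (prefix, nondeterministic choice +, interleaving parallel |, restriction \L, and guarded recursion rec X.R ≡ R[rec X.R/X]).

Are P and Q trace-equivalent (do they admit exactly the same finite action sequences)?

traces(P) ≠ traces(Q) — witness ⟨bb⟩

Reachable graph of P (2 states):
  u0 = (a.b.0 + b.a.0 + a.(0 + 0) | a.0\{a})\{a} ⊢ -b-> u1
  u1 = (a.0)\{a} ⊢ ∅
Reachable graph of Q (4 states):
  v0 = (b.b.0 + b.a.0 + a.(0 + 0) | a.0\{a})\{a} ⊢ -b-> v1, -b-> v2
  v1 = (a.0)\{a} ⊢ ∅
  v2 = (b.0)\{a} ⊢ -b-> v3
  v3 = 0\{a} ⊢ ∅
Run σ = ⟨bb⟩ on Q: start {v0}
  after b @ step 1: {v1, v2}
  after b @ step 2: {v3}
  Q completes σ.
Run σ = ⟨bb⟩ on P: start {u0}
  after b @ step 1: {u1}
  after b @ step 2: no successor for P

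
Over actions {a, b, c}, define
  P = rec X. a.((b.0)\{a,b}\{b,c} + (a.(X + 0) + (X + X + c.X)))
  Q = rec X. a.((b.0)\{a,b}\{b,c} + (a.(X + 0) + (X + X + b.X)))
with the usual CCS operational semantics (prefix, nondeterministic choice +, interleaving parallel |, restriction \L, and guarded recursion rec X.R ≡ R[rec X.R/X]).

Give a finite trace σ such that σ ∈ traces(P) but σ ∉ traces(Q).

Reachable graph of P (3 states):
  s0 = rec X. a.((b.0)\{a,b}\{b,c} + (a.(X + 0) + (X + X + c.X))) :: =a=> s1
  s1 = (b.0)\{a,b}\{b,c} + (a.((rec X. a.((b.0)\{a,b}\{b,c} + (a.(X + 0) + (X + X + c.X)))) + 0) + ((rec X. a.((b.0)\{a,b}\{b,c} + (a.(X + 0) + (X + X + c.X)))) + (rec X. a.((b.0)\{a,b}\{b,c} + (a.(X + 0) + (X + X + c.X)))) + c.(rec X. a.((b.0)\{a,b}\{b,c} + (a.(X + 0) + (X + X + c.X)))))) :: =a=> s1, =a=> s2, =c=> s0
  s2 = (rec X. a.((b.0)\{a,b}\{b,c} + (a.(X + 0) + (X + X + c.X)))) + 0 :: =a=> s1
Reachable graph of Q (3 states):
  t0 = rec X. a.((b.0)\{a,b}\{b,c} + (a.(X + 0) + (X + X + b.X))) :: =a=> t1
  t1 = (b.0)\{a,b}\{b,c} + (a.((rec X. a.((b.0)\{a,b}\{b,c} + (a.(X + 0) + (X + X + b.X)))) + 0) + ((rec X. a.((b.0)\{a,b}\{b,c} + (a.(X + 0) + (X + X + b.X)))) + (rec X. a.((b.0)\{a,b}\{b,c} + (a.(X + 0) + (X + X + b.X)))) + b.(rec X. a.((b.0)\{a,b}\{b,c} + (a.(X + 0) + (X + X + b.X)))))) :: =a=> t1, =a=> t2, =b=> t0
  t2 = (rec X. a.((b.0)\{a,b}\{b,c} + (a.(X + 0) + (X + X + b.X)))) + 0 :: =a=> t1
Executing ac from P (initial set {s0}):
  step 1 (a): {s1}
  step 2 (c): {s0}
  — P admits the full trace.
Executing ac from Q (initial set {t0}):
  step 1 (a): {t1}
  step 2 (c): ∅ (Q stuck)

ac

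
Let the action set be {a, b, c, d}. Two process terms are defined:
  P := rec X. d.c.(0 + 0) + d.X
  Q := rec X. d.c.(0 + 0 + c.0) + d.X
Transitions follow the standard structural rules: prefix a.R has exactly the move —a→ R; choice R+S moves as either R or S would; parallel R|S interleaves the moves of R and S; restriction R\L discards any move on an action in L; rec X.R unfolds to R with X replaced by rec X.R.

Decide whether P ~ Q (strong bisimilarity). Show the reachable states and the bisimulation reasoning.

not bisimilar

LTS(P): 3 reachable states
  s0 = rec X. d.c.(0 + 0) + d.X → ··d··> s0, ··d··> s1
  s1 = c.(0 + 0) → ··c··> s2
  s2 = 0 + 0 → ∅
LTS(Q): 4 reachable states
  t0 = rec X. d.c.(0 + 0 + c.0) + d.X → ··d··> t0, ··d··> t1
  t1 = c.(0 + 0 + c.0) → ··c··> t2
  t2 = 0 + 0 + c.0 → ··c··> t3
  t3 = 0 → ∅
Bisimilarity quotient blocks:
  B0 = {s0}
  B1 = {s1, t2}
  B2 = {s2, t3}
  B3 = {t0}
  B4 = {t1}
s0 ∈ B0, t0 ∈ B3 → different blocks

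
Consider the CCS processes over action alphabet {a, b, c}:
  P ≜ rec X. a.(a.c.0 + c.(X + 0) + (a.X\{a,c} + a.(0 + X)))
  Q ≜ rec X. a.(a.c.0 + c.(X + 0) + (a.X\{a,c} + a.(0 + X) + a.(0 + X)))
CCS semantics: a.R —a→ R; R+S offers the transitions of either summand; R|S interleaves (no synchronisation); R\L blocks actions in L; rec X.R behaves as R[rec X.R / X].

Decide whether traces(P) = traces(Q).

LTS(P): 7 reachable states
  s0 = rec X. a.(a.c.0 + c.(X + 0) + (a.X\{a,c} + a.(0 + X))) | =a=> s1
  s1 = a.c.0 + c.((rec X. a.(a.c.0 + c.(X + 0) + (a.X\{a,c} + a.(0 + X)))) + 0) + (a.(rec X. a.(a.c.0 + c.(X + 0) + (a.X\{a,c} + a.(0 + X))))\{a,c} + a.(0 + (rec X. a.(a.c.0 + c.(X + 0) + (a.X\{a,c} + a.(0 + X)))))) | =a=> s2, =a=> s3, =a=> s4, =c=> s5
  s2 = (rec X. a.(a.c.0 + c.(X + 0) + (a.X\{a,c} + a.(0 + X))))\{a,c} | (no moves)
  s3 = 0 + (rec X. a.(a.c.0 + c.(X + 0) + (a.X\{a,c} + a.(0 + X)))) | =a=> s1
  s4 = c.0 | =c=> s6
  s5 = (rec X. a.(a.c.0 + c.(X + 0) + (a.X\{a,c} + a.(0 + X)))) + 0 | =a=> s1
  s6 = 0 | (no moves)
LTS(Q): 7 reachable states
  t0 = rec X. a.(a.c.0 + c.(X + 0) + (a.X\{a,c} + a.(0 + X) + a.(0 + X))) | =a=> t1
  t1 = a.c.0 + c.((rec X. a.(a.c.0 + c.(X + 0) + (a.X\{a,c} + a.(0 + X) + a.(0 + X)))) + 0) + (a.(rec X. a.(a.c.0 + c.(X + 0) + (a.X\{a,c} + a.(0 + X) + a.(0 + X))))\{a,c} + a.(0 + (rec X. a.(a.c.0 + c.(X + 0) + (a.X\{a,c} + a.(0 + X) + a.(0 + X))))) + a.(0 + (rec X. a.(a.c.0 + c.(X + 0) + (a.X\{a,c} + a.(0 + X) + a.(0 + X)))))) | =a=> t2, =a=> t3, =a=> t4, =c=> t5
  t2 = (rec X. a.(a.c.0 + c.(X + 0) + (a.X\{a,c} + a.(0 + X) + a.(0 + X))))\{a,c} | (no moves)
  t3 = 0 + (rec X. a.(a.c.0 + c.(X + 0) + (a.X\{a,c} + a.(0 + X) + a.(0 + X)))) | =a=> t1
  t4 = c.0 | =c=> t6
  t5 = (rec X. a.(a.c.0 + c.(X + 0) + (a.X\{a,c} + a.(0 + X) + a.(0 + X)))) + 0 | =a=> t1
  t6 = 0 | (no moves)
Coarsest stable partition (strong bisimilarity classes):
  B0 = {s0, s3, s5, t0, t3, t5}
  B1 = {s1, t1}
  B2 = {s2, s6, t2, t6}
  B3 = {s4, t4}
s0 ∈ B0, t0 ∈ B0 → same block
Bisimilar ⇒ trace-equivalent.

trace-equivalent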